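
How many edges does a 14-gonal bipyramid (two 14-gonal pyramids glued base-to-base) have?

42

A bipyramid over an n-gon has 2n triangular faces and n + 2 vertices: V = 14 + 2 = 16, E = 3·14 = 42, F = 2·14 = 28.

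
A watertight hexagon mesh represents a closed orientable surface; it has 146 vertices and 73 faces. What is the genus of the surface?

1

Every face is a hexagon, so 2E = 6·73 = 438, giving E = 219.
χ = V − E + F = 146 − 219 + 73 = 0.
For a closed orientable surface χ = 2 − 2g, so g = (2 − (0))/2 = 1.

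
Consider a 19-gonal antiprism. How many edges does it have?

76

An antiprism on an n-gon has two n-gon caps and 2n triangles: V = 2·19 = 38, E = 4·19 = 76, F = 2·19 + 2 = 40.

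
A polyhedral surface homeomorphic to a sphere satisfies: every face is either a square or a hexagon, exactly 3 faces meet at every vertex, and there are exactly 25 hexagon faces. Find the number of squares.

Let x be the number of squares; then F = 25 + x.
Edge–face incidences: 2E = 6·25 + 4·x = 150 + 4x.
Every vertex has degree 3, so 3V = 2E.
Euler: V − E + F = 2 ⇒ (2E)/3 − E + (25 + x) = 2.
Multiply by 6: 2·(2E) − 3·(2E) + 6·(25 + x) = 12, i.e. 150 + 6x − (150 + 4x) = 12.
Collecting terms: 2x = 12, so x = 6.
Then 2E = 150 + 4·6 = 174, so E = 87, V = 2E/3 = 58, F = 25 + 6 = 31.

6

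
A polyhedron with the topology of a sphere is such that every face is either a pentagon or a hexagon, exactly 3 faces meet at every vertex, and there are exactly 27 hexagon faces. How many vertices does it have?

Let x be the number of pentagons; then F = 27 + x.
Edge–face incidences: 2E = 6·27 + 5·x = 162 + 5x.
Every vertex has degree 3, so 3V = 2E.
Euler: V − E + F = 2 ⇒ (2E)/3 − E + (27 + x) = 2.
Multiply by 6: 2·(2E) − 3·(2E) + 6·(27 + x) = 12, i.e. 162 + 6x − (162 + 5x) = 12.
Collecting terms: x = 12.
Then 2E = 162 + 5·12 = 222, so E = 111, V = 2E/3 = 74, F = 27 + 12 = 39.

74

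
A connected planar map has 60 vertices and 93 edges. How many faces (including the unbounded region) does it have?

35

Euler's formula for a connected plane graph: V − E + F = 2, so F = 2 − 60 + 93 = 35.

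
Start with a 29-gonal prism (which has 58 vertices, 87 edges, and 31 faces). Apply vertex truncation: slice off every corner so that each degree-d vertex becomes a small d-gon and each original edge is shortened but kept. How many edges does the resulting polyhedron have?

261

Truncation replaces each original edge-end by a new vertex, so V′ = 2E = 174.
Each original edge survives, and each old vertex of degree d contributes d new edges; summing degrees gives Σd = 2E, so E′ = E + 2E = 3E = 261.
Each original face survives and each original vertex becomes one new face: F′ = F + V = 89.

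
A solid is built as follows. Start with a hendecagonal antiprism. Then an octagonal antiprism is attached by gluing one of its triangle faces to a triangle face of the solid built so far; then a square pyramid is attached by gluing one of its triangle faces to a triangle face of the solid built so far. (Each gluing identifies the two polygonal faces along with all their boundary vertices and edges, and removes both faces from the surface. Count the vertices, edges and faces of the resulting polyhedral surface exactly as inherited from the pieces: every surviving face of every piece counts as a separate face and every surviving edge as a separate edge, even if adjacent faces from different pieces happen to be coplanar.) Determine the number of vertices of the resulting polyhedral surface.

37

A hendecagonal antiprism: V=22, E=44, F=24.
Attach an octagonal antiprism (V=16, E=32, F=18) along a 3-gon: merge 3 vertices and 3 edges, delete both glued faces → V=35, E=73, F=40.
Attach a square pyramid (V=5, E=8, F=5) along a 3-gon: merge 3 vertices and 3 edges, delete both glued faces → V=37, E=78, F=43.
Check: V − E + F = 37 − 78 + 43 = 2.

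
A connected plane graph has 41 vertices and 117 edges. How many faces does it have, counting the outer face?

78

Euler's formula for a connected plane graph: V − E + F = 2, so F = 2 − 41 + 117 = 78.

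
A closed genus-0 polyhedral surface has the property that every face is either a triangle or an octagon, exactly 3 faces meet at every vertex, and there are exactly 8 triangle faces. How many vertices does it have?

24

Let x be the number of octagons; then F = 8 + x.
Edge–face incidences: 2E = 3·8 + 8·x = 24 + 8x.
Every vertex has degree 3, so 3V = 2E.
Euler: V − E + F = 2 ⇒ (2E)/3 − E + (8 + x) = 2.
Multiply by 6: 2·(2E) − 3·(2E) + 6·(8 + x) = 12, i.e. 48 + 6x − (24 + 8x) = 12.
Collecting terms: −2x + 24 = 12, so −2x = −12, so x = 6.
Then 2E = 24 + 8·6 = 72, so E = 36, V = 2E/3 = 24, F = 8 + 6 = 14.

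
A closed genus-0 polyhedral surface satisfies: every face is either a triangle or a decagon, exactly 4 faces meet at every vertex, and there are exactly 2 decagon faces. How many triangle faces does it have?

20

Let x be the number of triangles; then F = 2 + x.
Edge–face incidences: 2E = 10·2 + 3·x = 20 + 3x.
Every vertex has degree 4, so 4V = 2E.
Euler: V − E + F = 2 ⇒ (2E)/4 − E + (2 + x) = 2.
Multiply by 8: 2·(2E) − 4·(2E) + 8·(2 + x) = 16, i.e. 16 + 8x − 2·(20 + 3x) = 16.
Collecting terms: 2x − 24 = 16, so 2x = 40, so x = 20.
Then 2E = 20 + 3·20 = 80, so E = 40, V = 2E/4 = 20, F = 2 + 20 = 22.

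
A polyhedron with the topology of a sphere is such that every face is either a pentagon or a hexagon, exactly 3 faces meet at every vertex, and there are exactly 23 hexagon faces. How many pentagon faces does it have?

12

Let x be the number of pentagons; then F = 23 + x.
Edge–face incidences: 2E = 6·23 + 5·x = 138 + 5x.
Every vertex has degree 3, so 3V = 2E.
Euler: V − E + F = 2 ⇒ (2E)/3 − E + (23 + x) = 2.
Multiply by 6: 2·(2E) − 3·(2E) + 6·(23 + x) = 12, i.e. 138 + 6x − (138 + 5x) = 12.
Collecting terms: x = 12.
Then 2E = 138 + 5·12 = 198, so E = 99, V = 2E/3 = 66, F = 23 + 12 = 35.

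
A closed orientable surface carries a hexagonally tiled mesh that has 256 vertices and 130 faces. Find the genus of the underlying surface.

Every face is a hexagon, so 2E = 6·130 = 780, giving E = 390.
χ = V − E + F = 256 − 390 + 130 = -4.
For a closed orientable surface χ = 2 − 2g, so g = (2 − (-4))/2 = 3.

3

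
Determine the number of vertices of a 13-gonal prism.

A prism on an n-gon has two n-gon bases and n rectangular sides: V = 2·13 = 26, E = 3·13 = 39, F = 13 + 2 = 15.

26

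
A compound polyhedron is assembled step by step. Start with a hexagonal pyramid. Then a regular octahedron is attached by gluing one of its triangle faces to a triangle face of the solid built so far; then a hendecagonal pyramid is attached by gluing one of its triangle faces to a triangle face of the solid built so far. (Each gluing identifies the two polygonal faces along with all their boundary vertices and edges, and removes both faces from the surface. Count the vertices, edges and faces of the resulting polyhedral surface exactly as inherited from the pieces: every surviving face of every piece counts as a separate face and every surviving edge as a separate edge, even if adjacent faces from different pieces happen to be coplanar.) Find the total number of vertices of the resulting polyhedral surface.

19

A hexagonal pyramid: V=7, E=12, F=7.
Attach a regular octahedron (V=6, E=12, F=8) along a 3-gon: merge 3 vertices and 3 edges, delete both glued faces → V=10, E=21, F=13.
Attach a hendecagonal pyramid (V=12, E=22, F=12) along a 3-gon: merge 3 vertices and 3 edges, delete both glued faces → V=19, E=40, F=23.
Check: V − E + F = 19 − 40 + 23 = 2.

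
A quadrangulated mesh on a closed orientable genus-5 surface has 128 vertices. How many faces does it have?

χ = 2 − 2·5 = -8, and every face is a square so 4F = 2E.
V − E + F = -8 with E = 4F/2 gives 128 − (4/2 − 1)·F = -8, so F = 136 and E = 272.

136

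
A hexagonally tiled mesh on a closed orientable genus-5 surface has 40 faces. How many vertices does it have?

χ = 2 − 2·5 = -8, and every face is a hexagon so 6F = 2E.
E = 6·40/2 = 120. Then V = -8 + E − F = -8 + 120 − 40 = 72.

72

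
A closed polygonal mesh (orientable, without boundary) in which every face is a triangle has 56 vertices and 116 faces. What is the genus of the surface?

Every face is a triangle, so 2E = 3·116 = 348, giving E = 174.
χ = V − E + F = 56 − 174 + 116 = -2.
For a closed orientable surface χ = 2 − 2g, so g = (2 − (-2))/2 = 2.

2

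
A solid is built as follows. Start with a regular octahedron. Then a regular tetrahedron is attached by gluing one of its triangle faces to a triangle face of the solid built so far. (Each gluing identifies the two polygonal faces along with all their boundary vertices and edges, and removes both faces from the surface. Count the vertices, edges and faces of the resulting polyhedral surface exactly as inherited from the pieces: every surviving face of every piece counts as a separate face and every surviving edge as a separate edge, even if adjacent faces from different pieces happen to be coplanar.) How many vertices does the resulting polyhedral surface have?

A regular octahedron: V=6, E=12, F=8.
Attach a regular tetrahedron (V=4, E=6, F=4) along a 3-gon: merge 3 vertices and 3 edges, delete both glued faces → V=7, E=15, F=10.
Check: V − E + F = 7 − 15 + 10 = 2.

7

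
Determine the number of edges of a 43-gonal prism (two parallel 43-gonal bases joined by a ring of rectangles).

129

A prism on an n-gon has two n-gon bases and n rectangular sides: V = 2·43 = 86, E = 3·43 = 129, F = 43 + 2 = 45.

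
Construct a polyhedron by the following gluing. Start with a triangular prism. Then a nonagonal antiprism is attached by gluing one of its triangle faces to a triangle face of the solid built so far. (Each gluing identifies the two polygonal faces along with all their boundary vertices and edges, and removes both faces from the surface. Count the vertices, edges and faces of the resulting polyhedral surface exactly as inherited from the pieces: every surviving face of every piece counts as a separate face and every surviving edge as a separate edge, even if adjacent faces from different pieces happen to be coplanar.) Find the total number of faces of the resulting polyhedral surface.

A triangular prism: V=6, E=9, F=5.
Attach a nonagonal antiprism (V=18, E=36, F=20) along a 3-gon: merge 3 vertices and 3 edges, delete both glued faces → V=21, E=42, F=23.
Check: V − E + F = 21 − 42 + 23 = 2.

23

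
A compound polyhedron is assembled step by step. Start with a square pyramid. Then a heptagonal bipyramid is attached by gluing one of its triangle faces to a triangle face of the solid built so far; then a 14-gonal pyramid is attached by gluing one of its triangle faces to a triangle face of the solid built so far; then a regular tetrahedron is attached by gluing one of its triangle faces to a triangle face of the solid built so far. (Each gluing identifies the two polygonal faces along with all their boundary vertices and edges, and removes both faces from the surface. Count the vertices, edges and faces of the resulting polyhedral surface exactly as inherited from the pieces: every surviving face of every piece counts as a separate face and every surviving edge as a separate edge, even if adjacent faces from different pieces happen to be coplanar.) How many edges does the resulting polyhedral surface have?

54

A square pyramid: V=5, E=8, F=5.
Attach a heptagonal bipyramid (V=9, E=21, F=14) along a 3-gon: merge 3 vertices and 3 edges, delete both glued faces → V=11, E=26, F=17.
Attach a 14-gonal pyramid (V=15, E=28, F=15) along a 3-gon: merge 3 vertices and 3 edges, delete both glued faces → V=23, E=51, F=30.
Attach a regular tetrahedron (V=4, E=6, F=4) along a 3-gon: merge 3 vertices and 3 edges, delete both glued faces → V=24, E=54, F=32.
Check: V − E + F = 24 − 54 + 32 = 2.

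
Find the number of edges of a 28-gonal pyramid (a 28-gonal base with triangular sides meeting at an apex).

A pyramid on an n-gon base has one n-gon and n triangles: V = 28 + 1 = 29, E = 2·28 = 56, F = 28 + 1 = 29.
Check: V − E + F = 29 − 56 + 29 = 2.

56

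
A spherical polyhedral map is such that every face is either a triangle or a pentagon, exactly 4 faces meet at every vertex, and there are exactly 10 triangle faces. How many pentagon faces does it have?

Let x be the number of pentagons; then F = 10 + x.
Edge–face incidences: 2E = 3·10 + 5·x = 30 + 5x.
Every vertex has degree 4, so 4V = 2E.
Euler: V − E + F = 2 ⇒ (2E)/4 − E + (10 + x) = 2.
Multiply by 8: 2·(2E) − 4·(2E) + 8·(10 + x) = 16, i.e. 80 + 8x − 2·(30 + 5x) = 16.
Collecting terms: −2x + 20 = 16, so −2x = −4, so x = 2.
Then 2E = 30 + 5·2 = 40, so E = 20, V = 2E/4 = 10, F = 10 + 2 = 12.

2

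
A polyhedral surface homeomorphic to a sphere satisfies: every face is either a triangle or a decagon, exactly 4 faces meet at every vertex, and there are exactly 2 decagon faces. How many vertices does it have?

20

Let x be the number of triangles; then F = 2 + x.
Edge–face incidences: 2E = 10·2 + 3·x = 20 + 3x.
Every vertex has degree 4, so 4V = 2E.
Euler: V − E + F = 2 ⇒ (2E)/4 − E + (2 + x) = 2.
Multiply by 8: 2·(2E) − 4·(2E) + 8·(2 + x) = 16, i.e. 16 + 8x − 2·(20 + 3x) = 16.
Collecting terms: 2x − 24 = 16, so 2x = 40, so x = 20.
Then 2E = 20 + 3·20 = 80, so E = 40, V = 2E/4 = 20, F = 2 + 20 = 22.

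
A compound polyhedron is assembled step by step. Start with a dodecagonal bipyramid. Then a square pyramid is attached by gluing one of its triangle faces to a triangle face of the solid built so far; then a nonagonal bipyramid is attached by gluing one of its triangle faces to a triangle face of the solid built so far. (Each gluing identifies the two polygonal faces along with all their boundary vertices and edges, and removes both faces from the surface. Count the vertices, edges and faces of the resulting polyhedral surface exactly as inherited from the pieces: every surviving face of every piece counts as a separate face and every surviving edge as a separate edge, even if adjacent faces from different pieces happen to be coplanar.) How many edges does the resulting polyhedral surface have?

A dodecagonal bipyramid: V=14, E=36, F=24.
Attach a square pyramid (V=5, E=8, F=5) along a 3-gon: merge 3 vertices and 3 edges, delete both glued faces → V=16, E=41, F=27.
Attach a nonagonal bipyramid (V=11, E=27, F=18) along a 3-gon: merge 3 vertices and 3 edges, delete both glued faces → V=24, E=65, F=43.
Check: V − E + F = 24 − 65 + 43 = 2.

65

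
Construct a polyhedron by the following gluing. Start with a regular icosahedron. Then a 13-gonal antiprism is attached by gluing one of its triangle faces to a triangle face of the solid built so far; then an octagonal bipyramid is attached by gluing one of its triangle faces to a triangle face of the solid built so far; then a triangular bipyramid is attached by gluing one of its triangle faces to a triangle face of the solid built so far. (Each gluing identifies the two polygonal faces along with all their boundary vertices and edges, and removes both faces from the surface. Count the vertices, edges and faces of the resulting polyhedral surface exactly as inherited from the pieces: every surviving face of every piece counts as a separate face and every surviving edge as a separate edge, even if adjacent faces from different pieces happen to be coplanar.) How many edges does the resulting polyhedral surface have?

A regular icosahedron: V=12, E=30, F=20.
Attach a 13-gonal antiprism (V=26, E=52, F=28) along a 3-gon: merge 3 vertices and 3 edges, delete both glued faces → V=35, E=79, F=46.
Attach an octagonal bipyramid (V=10, E=24, F=16) along a 3-gon: merge 3 vertices and 3 edges, delete both glued faces → V=42, E=100, F=60.
Attach a triangular bipyramid (V=5, E=9, F=6) along a 3-gon: merge 3 vertices and 3 edges, delete both glued faces → V=44, E=106, F=64.
Check: V − E + F = 44 − 106 + 64 = 2.

106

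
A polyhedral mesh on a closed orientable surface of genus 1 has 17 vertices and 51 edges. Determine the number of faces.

For a closed orientable surface of genus 1, χ = 2 − 2·1 = 0.
F = 0 − V + E = 0 − 17 + 51 = 34.

34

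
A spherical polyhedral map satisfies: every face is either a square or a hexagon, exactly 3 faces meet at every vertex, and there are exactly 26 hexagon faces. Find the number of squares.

6

Let x be the number of squares; then F = 26 + x.
Edge–face incidences: 2E = 6·26 + 4·x = 156 + 4x.
Every vertex has degree 3, so 3V = 2E.
Euler: V − E + F = 2 ⇒ (2E)/3 − E + (26 + x) = 2.
Multiply by 6: 2·(2E) − 3·(2E) + 6·(26 + x) = 12, i.e. 156 + 6x − (156 + 4x) = 12.
Collecting terms: 2x = 12, so x = 6.
Then 2E = 156 + 4·6 = 180, so E = 90, V = 2E/3 = 60, F = 26 + 6 = 32.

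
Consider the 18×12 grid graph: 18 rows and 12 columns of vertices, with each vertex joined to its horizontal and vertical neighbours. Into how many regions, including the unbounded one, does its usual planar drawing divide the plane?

The grid has V = 18·12 = 216 vertices and E = 18·11 + 12·17 = 402 edges.
F = 2 − V + E = 2 − 216 + 402 = 188.

188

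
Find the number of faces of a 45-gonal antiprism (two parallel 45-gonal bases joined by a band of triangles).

An antiprism on an n-gon has two n-gon caps and 2n triangles: V = 2·45 = 90, E = 4·45 = 180, F = 2·45 + 2 = 92.

92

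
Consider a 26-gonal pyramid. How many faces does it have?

A pyramid on an n-gon base has one n-gon and n triangles: V = 26 + 1 = 27, E = 2·26 = 52, F = 26 + 1 = 27.

27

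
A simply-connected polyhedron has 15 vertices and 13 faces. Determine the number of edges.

26

Here V − E + F = 2.
E = V + F − (2) = 15 + 13 − (2) = 26.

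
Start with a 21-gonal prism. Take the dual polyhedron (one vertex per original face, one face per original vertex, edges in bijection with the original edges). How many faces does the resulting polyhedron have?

42

The base solid has V = 42, E = 63, F = 23.
The dual swaps V and F and preserves E: V′ = F = 23, E′ = E = 63, F′ = V = 42.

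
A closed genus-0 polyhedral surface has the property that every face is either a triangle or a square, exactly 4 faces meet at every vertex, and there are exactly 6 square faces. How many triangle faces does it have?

8

Let x be the number of triangles; then F = 6 + x.
Edge–face incidences: 2E = 4·6 + 3·x = 24 + 3x.
Every vertex has degree 4, so 4V = 2E.
Euler: V − E + F = 2 ⇒ (2E)/4 − E + (6 + x) = 2.
Multiply by 8: 2·(2E) − 4·(2E) + 8·(6 + x) = 16, i.e. 48 + 8x − 2·(24 + 3x) = 16.
Collecting terms: 2x = 16, so x = 8.
Then 2E = 24 + 3·8 = 48, so E = 24, V = 2E/4 = 12, F = 6 + 8 = 14.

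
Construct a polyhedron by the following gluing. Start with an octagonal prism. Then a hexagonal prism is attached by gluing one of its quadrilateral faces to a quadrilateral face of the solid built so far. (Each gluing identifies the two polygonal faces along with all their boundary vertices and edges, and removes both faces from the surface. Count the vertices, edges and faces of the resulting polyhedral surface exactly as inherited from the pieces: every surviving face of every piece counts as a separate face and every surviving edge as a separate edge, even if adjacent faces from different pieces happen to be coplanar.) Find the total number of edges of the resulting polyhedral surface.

38

An octagonal prism: V=16, E=24, F=10.
Attach a hexagonal prism (V=12, E=18, F=8) along a 4-gon: merge 4 vertices and 4 edges, delete both glued faces → V=24, E=38, F=16.
Check: V − E + F = 24 − 38 + 16 = 2.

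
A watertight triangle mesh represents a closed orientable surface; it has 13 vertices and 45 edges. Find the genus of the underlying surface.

Every face is a triangle and each edge borders two faces, so 3F = 2·45, giving F = 30.
χ = V − E + F = 13 − 45 + 30 = -2.
For a closed orientable surface χ = 2 − 2g, so g = (2 − (-2))/2 = 2.

2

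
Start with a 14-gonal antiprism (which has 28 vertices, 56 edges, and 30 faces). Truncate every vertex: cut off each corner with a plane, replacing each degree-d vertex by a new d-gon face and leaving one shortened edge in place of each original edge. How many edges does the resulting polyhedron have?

168

Truncation replaces each original edge-end by a new vertex, so V′ = 2E = 112.
Each original edge survives, and each old vertex of degree d contributes d new edges; summing degrees gives Σd = 2E, so E′ = E + 2E = 3E = 168.
Each original face survives and each original vertex becomes one new face: F′ = F + V = 58.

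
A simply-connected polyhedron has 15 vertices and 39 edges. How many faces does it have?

26

Here V − E + F = 2.
F = 2 − V + E = 2 − 15 + 39 = 26.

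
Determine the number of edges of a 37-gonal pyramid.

74

A pyramid on an n-gon base has one n-gon and n triangles: V = 37 + 1 = 38, E = 2·37 = 74, F = 37 + 1 = 38.
Check: V − E + F = 38 − 74 + 38 = 2.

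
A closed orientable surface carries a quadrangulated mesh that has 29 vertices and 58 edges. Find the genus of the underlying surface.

1

Every face is a square and each edge borders two faces, so 4F = 2·58, giving F = 29.
χ = V − E + F = 29 − 58 + 29 = 0.
For a closed orientable surface χ = 2 − 2g, so g = (2 − (0))/2 = 1.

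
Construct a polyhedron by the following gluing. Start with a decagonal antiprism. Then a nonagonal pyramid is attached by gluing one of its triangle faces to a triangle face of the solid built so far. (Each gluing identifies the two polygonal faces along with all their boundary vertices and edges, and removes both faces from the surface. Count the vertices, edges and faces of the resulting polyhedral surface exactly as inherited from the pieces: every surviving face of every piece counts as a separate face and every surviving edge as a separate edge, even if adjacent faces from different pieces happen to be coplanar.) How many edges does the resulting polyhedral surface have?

55

A decagonal antiprism: V=20, E=40, F=22.
Attach a nonagonal pyramid (V=10, E=18, F=10) along a 3-gon: merge 3 vertices and 3 edges, delete both glued faces → V=27, E=55, F=30.
Check: V − E + F = 27 − 55 + 30 = 2.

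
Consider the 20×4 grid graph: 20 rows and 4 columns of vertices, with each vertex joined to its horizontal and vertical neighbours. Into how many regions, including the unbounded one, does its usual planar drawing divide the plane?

The grid has V = 20·4 = 80 vertices and E = 20·3 + 4·19 = 136 edges.
F = 2 − V + E = 2 − 80 + 136 = 58.

58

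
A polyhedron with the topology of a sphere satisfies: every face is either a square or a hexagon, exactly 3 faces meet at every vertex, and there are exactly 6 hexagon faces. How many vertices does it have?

20

Let x be the number of squares; then F = 6 + x.
Edge–face incidences: 2E = 6·6 + 4·x = 36 + 4x.
Every vertex has degree 3, so 3V = 2E.
Euler: V − E + F = 2 ⇒ (2E)/3 − E + (6 + x) = 2.
Multiply by 6: 2·(2E) − 3·(2E) + 6·(6 + x) = 12, i.e. 36 + 6x − (36 + 4x) = 12.
Collecting terms: 2x = 12, so x = 6.
Then 2E = 36 + 4·6 = 60, so E = 30, V = 2E/3 = 20, F = 6 + 6 = 12.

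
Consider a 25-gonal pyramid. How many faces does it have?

26

A pyramid on an n-gon base has one n-gon and n triangles: V = 25 + 1 = 26, E = 2·25 = 50, F = 25 + 1 = 26.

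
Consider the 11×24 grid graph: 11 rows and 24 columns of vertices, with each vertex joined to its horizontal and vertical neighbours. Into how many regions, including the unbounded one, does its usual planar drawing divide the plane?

The grid has V = 11·24 = 264 vertices and E = 11·23 + 24·10 = 493 edges.
F = 2 − V + E = 2 − 264 + 493 = 231.

231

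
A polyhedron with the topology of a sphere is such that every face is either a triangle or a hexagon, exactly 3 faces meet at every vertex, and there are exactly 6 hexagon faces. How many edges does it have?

Let x be the number of triangles; then F = 6 + x.
Edge–face incidences: 2E = 6·6 + 3·x = 36 + 3x.
Every vertex has degree 3, so 3V = 2E.
Euler: V − E + F = 2 ⇒ (2E)/3 − E + (6 + x) = 2.
Multiply by 6: 2·(2E) − 3·(2E) + 6·(6 + x) = 12, i.e. 36 + 6x − (36 + 3x) = 12.
Collecting terms: 3x = 12, so x = 4.
Then 2E = 36 + 3·4 = 48, so E = 24, V = 2E/3 = 16, F = 6 + 4 = 10.

24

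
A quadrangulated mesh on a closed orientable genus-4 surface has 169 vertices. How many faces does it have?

χ = 2 − 2·4 = -6, and every face is a square so 4F = 2E.
V − E + F = -6 with E = 4F/2 gives 169 − (4/2 − 1)·F = -6, so F = 175 and E = 350.

175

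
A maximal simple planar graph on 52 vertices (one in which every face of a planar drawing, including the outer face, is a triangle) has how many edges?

In a plane triangulation 3F = 2E and V − E + F = 2, so E = 3V − 6 = 3·52 − 6 = 150.

150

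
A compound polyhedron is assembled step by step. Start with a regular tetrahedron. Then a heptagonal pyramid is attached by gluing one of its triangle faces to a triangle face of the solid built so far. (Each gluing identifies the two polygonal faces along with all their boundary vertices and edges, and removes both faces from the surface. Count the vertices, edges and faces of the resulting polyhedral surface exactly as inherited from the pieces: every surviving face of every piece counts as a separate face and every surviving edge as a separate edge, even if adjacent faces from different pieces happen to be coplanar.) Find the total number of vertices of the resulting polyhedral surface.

A regular tetrahedron: V=4, E=6, F=4.
Attach a heptagonal pyramid (V=8, E=14, F=8) along a 3-gon: merge 3 vertices and 3 edges, delete both glued faces → V=9, E=17, F=10.
Check: V − E + F = 9 − 17 + 10 = 2.

9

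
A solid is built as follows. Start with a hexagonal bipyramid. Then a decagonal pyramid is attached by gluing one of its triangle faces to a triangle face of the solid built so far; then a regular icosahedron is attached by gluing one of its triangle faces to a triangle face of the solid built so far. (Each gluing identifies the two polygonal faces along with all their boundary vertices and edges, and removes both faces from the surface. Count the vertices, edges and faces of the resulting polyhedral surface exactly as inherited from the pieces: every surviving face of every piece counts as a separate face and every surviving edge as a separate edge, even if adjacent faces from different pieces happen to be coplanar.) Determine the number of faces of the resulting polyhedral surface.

A hexagonal bipyramid: V=8, E=18, F=12.
Attach a decagonal pyramid (V=11, E=20, F=11) along a 3-gon: merge 3 vertices and 3 edges, delete both glued faces → V=16, E=35, F=21.
Attach a regular icosahedron (V=12, E=30, F=20) along a 3-gon: merge 3 vertices and 3 edges, delete both glued faces → V=25, E=62, F=39.
Check: V − E + F = 25 − 62 + 39 = 2.

39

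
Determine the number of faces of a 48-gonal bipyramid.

A bipyramid over an n-gon has 2n triangular faces and n + 2 vertices: V = 48 + 2 = 50, E = 3·48 = 144, F = 2·48 = 96.
Check: V − E + F = 50 − 144 + 96 = 2.

96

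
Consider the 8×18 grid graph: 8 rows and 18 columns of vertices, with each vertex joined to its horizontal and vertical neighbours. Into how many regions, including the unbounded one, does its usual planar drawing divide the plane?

120

The grid has V = 8·18 = 144 vertices and E = 8·17 + 18·7 = 262 edges.
F = 2 − V + E = 2 − 144 + 262 = 120.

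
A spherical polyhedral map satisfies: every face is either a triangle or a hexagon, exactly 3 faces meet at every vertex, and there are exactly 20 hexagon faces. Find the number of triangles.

4

Let x be the number of triangles; then F = 20 + x.
Edge–face incidences: 2E = 6·20 + 3·x = 120 + 3x.
Every vertex has degree 3, so 3V = 2E.
Euler: V − E + F = 2 ⇒ (2E)/3 − E + (20 + x) = 2.
Multiply by 6: 2·(2E) − 3·(2E) + 6·(20 + x) = 12, i.e. 120 + 6x − (120 + 3x) = 12.
Collecting terms: 3x = 12, so x = 4.
Then 2E = 120 + 3·4 = 132, so E = 66, V = 2E/3 = 44, F = 20 + 4 = 24.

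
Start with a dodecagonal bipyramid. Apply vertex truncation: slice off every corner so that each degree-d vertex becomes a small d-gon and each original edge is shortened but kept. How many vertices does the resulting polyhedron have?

72

The base solid has V = 14, E = 36, F = 24.
Truncation replaces each original edge-end by a new vertex, so V′ = 2E = 72.
Each original edge survives, and each old vertex of degree d contributes d new edges; summing degrees gives Σd = 2E, so E′ = E + 2E = 3E = 108.
Each original face survives and each original vertex becomes one new face: F′ = F + V = 38.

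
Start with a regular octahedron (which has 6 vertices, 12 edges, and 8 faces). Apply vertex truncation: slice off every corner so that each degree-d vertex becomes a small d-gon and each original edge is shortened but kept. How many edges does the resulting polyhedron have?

36

Truncation replaces each original edge-end by a new vertex, so V′ = 2E = 24.
Each original edge survives, and each old vertex of degree d contributes d new edges; summing degrees gives Σd = 2E, so E′ = E + 2E = 3E = 36.
Each original face survives and each original vertex becomes one new face: F′ = F + V = 14.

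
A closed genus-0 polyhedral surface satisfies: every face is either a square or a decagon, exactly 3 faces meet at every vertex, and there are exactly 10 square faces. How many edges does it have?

Let x be the number of decagons; then F = 10 + x.
Edge–face incidences: 2E = 4·10 + 10·x = 40 + 10x.
Every vertex has degree 3, so 3V = 2E.
Euler: V − E + F = 2 ⇒ (2E)/3 − E + (10 + x) = 2.
Multiply by 6: 2·(2E) − 3·(2E) + 6·(10 + x) = 12, i.e. 60 + 6x − (40 + 10x) = 12.
Collecting terms: −4x + 20 = 12, so −4x = −8, so x = 2.
Then 2E = 40 + 10·2 = 60, so E = 30, V = 2E/3 = 20, F = 10 + 2 = 12.

30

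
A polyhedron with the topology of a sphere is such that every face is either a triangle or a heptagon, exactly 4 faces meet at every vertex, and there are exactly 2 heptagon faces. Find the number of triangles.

14

Let x be the number of triangles; then F = 2 + x.
Edge–face incidences: 2E = 7·2 + 3·x = 14 + 3x.
Every vertex has degree 4, so 4V = 2E.
Euler: V − E + F = 2 ⇒ (2E)/4 − E + (2 + x) = 2.
Multiply by 8: 2·(2E) − 4·(2E) + 8·(2 + x) = 16, i.e. 16 + 8x − 2·(14 + 3x) = 16.
Collecting terms: 2x − 12 = 16, so 2x = 28, so x = 14.
Then 2E = 14 + 3·14 = 56, so E = 28, V = 2E/4 = 14, F = 2 + 14 = 16.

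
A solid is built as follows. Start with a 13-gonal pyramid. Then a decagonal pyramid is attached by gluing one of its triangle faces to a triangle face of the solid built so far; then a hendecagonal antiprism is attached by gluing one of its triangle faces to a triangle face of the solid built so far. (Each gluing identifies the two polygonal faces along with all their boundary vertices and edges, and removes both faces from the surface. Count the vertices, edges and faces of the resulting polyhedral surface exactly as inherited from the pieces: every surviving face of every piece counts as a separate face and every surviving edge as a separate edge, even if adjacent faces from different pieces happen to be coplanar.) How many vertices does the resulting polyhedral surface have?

41

A 13-gonal pyramid: V=14, E=26, F=14.
Attach a decagonal pyramid (V=11, E=20, F=11) along a 3-gon: merge 3 vertices and 3 edges, delete both glued faces → V=22, E=43, F=23.
Attach a hendecagonal antiprism (V=22, E=44, F=24) along a 3-gon: merge 3 vertices and 3 edges, delete both glued faces → V=41, E=84, F=45.
Check: V − E + F = 41 − 84 + 45 = 2.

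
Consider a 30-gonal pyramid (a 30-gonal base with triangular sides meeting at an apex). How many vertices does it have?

31

A pyramid on an n-gon base has one n-gon and n triangles: V = 30 + 1 = 31, E = 2·30 = 60, F = 30 + 1 = 31.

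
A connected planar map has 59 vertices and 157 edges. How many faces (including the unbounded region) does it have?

100

Euler's formula for a connected plane graph: V − E + F = 2, so F = 2 − 59 + 157 = 100.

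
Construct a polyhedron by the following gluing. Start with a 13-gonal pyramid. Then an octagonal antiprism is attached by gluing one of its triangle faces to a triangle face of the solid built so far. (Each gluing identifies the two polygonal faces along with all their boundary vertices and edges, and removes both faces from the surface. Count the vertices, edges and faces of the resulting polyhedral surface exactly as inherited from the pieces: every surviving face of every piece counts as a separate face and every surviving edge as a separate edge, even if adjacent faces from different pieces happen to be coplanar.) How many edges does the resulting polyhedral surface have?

55

A 13-gonal pyramid: V=14, E=26, F=14.
Attach an octagonal antiprism (V=16, E=32, F=18) along a 3-gon: merge 3 vertices and 3 edges, delete both glued faces → V=27, E=55, F=30.
Check: V − E + F = 27 − 55 + 30 = 2.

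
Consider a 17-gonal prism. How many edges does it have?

51

A prism on an n-gon has two n-gon bases and n rectangular sides: V = 2·17 = 34, E = 3·17 = 51, F = 17 + 2 = 19.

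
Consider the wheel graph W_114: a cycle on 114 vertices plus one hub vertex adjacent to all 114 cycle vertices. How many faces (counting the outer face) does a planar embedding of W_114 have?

W_114 has V = 114 + 1 = 115 vertices and E = 2·114 = 228 edges.
By Euler's formula F = 2 − V + E = 2 − 115 + 228 = 115.

115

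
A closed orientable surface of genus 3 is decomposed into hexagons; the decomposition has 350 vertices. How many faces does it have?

177

χ = 2 − 2·3 = -4, and every face is a hexagon so 6F = 2E.
V − E + F = -4 with E = 6F/2 gives 350 − (6/2 − 1)·F = -4, so F = 177 and E = 531.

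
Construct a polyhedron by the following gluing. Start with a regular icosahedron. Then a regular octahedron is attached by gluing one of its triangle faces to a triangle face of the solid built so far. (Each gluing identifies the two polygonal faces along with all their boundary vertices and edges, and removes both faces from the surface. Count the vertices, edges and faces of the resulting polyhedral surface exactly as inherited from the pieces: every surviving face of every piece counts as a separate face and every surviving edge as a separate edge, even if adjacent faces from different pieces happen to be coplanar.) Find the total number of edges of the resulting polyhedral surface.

39

A regular icosahedron: V=12, E=30, F=20.
Attach a regular octahedron (V=6, E=12, F=8) along a 3-gon: merge 3 vertices and 3 edges, delete both glued faces → V=15, E=39, F=26.
Check: V − E + F = 15 − 39 + 26 = 2.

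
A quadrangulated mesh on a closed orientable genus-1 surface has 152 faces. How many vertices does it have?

152

χ = 2 − 2·1 = 0, and every face is a square so 4F = 2E.
E = 4·152/2 = 304. Then V = 0 + E − F = 0 + 304 − 152 = 152.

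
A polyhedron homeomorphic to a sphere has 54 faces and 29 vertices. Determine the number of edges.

81

Here V − E + F = 2.
E = V + F − (2) = 29 + 54 − (2) = 81.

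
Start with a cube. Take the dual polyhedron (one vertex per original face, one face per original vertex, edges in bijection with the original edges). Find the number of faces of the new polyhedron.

The base solid has V = 8, E = 12, F = 6.
The dual swaps V and F and preserves E: V′ = F = 6, E′ = E = 12, F′ = V = 8.

8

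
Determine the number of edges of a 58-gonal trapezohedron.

232

The n-trapezohedron (dual of the n-antiprism) has V = 2·58 + 2 = 118, E = 4·58 = 232, F = 2·58 = 116.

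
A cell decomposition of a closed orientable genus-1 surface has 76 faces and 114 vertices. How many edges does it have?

For a closed orientable surface of genus 1, χ = 2 − 2·1 = 0.
E = V + F − (0) = 114 + 76 − (0) = 190.

190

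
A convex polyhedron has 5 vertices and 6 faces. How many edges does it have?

9

Here V − E + F = 2.
E = V + F − (2) = 5 + 6 − (2) = 9.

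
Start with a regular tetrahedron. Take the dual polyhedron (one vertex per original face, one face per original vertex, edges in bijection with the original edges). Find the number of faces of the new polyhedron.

4

The base solid has V = 4, E = 6, F = 4.
The dual swaps V and F and preserves E: V′ = F = 4, E′ = E = 6, F′ = V = 4.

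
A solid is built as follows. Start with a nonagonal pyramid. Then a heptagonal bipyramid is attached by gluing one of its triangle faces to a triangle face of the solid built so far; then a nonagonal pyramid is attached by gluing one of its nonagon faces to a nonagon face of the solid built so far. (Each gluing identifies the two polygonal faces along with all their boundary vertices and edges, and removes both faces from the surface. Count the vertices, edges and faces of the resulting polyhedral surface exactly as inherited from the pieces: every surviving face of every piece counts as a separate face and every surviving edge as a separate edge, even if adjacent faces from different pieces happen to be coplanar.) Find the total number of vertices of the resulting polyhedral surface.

A nonagonal pyramid: V=10, E=18, F=10.
Attach a heptagonal bipyramid (V=9, E=21, F=14) along a 3-gon: merge 3 vertices and 3 edges, delete both glued faces → V=16, E=36, F=22.
Attach a nonagonal pyramid (V=10, E=18, F=10) along a 9-gon: merge 9 vertices and 9 edges, delete both glued faces → V=17, E=45, F=30.
Check: V − E + F = 17 − 45 + 30 = 2.

17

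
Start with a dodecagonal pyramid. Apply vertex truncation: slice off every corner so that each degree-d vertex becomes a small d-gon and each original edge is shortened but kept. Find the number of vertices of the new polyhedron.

48

The base solid has V = 13, E = 24, F = 13.
Truncation replaces each original edge-end by a new vertex, so V′ = 2E = 48.
Each original edge survives, and each old vertex of degree d contributes d new edges; summing degrees gives Σd = 2E, so E′ = E + 2E = 3E = 72.
Each original face survives and each original vertex becomes one new face: F′ = F + V = 26.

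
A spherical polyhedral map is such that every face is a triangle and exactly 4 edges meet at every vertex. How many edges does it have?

12

Each face has 3 edges and each edge borders two faces, so 2E = 3F.
Each vertex has degree 4, so 4V = 2E and hence V = 3F/4.
Euler: V − E + F = 2 ⇒ (3F/4) − (3F/2) + F = 2.
Multiply by 8: (6 − 12 + 8)F = 16, i.e. 2F = 16.
So F = 8, E = 3·8/2 = 12, V = 3·8/4 = 6.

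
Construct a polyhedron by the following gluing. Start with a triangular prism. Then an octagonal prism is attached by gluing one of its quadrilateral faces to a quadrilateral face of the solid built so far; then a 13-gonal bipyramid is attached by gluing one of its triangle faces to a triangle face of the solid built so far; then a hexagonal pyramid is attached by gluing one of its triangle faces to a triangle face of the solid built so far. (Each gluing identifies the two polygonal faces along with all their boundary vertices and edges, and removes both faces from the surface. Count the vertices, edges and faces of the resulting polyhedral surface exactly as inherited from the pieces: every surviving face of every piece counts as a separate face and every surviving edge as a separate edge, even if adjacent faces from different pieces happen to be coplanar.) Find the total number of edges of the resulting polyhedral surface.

74

A triangular prism: V=6, E=9, F=5.
Attach an octagonal prism (V=16, E=24, F=10) along a 4-gon: merge 4 vertices and 4 edges, delete both glued faces → V=18, E=29, F=13.
Attach a 13-gonal bipyramid (V=15, E=39, F=26) along a 3-gon: merge 3 vertices and 3 edges, delete both glued faces → V=30, E=65, F=37.
Attach a hexagonal pyramid (V=7, E=12, F=7) along a 3-gon: merge 3 vertices and 3 edges, delete both glued faces → V=34, E=74, F=42.
Check: V − E + F = 34 − 74 + 42 = 2.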